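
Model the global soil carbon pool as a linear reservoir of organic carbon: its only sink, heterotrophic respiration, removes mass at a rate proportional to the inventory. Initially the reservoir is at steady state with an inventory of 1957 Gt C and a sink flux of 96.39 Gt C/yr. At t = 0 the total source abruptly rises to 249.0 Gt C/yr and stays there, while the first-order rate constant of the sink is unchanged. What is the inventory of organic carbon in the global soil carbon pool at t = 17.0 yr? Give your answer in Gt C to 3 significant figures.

3710 Gt C

Residence time τ = M₀/F₀ = 20.30 yr. The eventual steady state is M_∞ = M₀·(F₁/F₀) = 1957 × 249.0/96.39 = 5055.4 Gt C.
The anomaly ΔM(t) = M(t) − M_∞ decays as ΔM₀·e^(−t/τ) with ΔM₀ = 1957 − 5055.4 = −3098 Gt C.
At t = 17.0 yr, e^(−t/τ) = e^(−0.8373) = 0.4329, so ΔM = −1341 Gt C and M = 5055.4 − 1341 = 3714.2 Gt C.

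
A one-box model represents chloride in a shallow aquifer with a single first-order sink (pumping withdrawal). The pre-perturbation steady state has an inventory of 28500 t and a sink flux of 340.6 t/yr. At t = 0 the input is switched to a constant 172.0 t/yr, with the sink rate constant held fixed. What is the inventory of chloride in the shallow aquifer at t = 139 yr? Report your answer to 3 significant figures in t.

Residence time τ = M₀/F₀ = 83.68 yr. The eventual steady state is M_∞ = M₀·(F₁/F₀) = 28500 × 172.0/340.6 = 14392 t.
The anomaly ΔM(t) = M(t) − M_∞ decays as ΔM₀·e^(−t/τ) with ΔM₀ = 28500 − 14392 = 14110 t.
At t = 139 yr, e^(−t/τ) = e^(−1.661) = 0.1899, so ΔM = 2679 t and M = 14392 + 2679 = 17072 t.

17100 t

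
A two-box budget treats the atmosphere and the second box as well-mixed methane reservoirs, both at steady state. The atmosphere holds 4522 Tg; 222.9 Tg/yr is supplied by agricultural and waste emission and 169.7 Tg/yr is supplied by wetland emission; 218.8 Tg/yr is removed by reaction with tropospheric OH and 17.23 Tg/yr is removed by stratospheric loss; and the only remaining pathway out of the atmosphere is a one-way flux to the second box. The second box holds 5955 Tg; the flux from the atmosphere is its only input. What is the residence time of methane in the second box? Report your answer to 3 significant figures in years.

38.0 yr

Balance the atmosphere: ΣF_in = 222.9 + 169.7 = 392.60 Tg/yr.
Flux to the second box = ΣF_in − (218.8 + 17.23) = 156.57 Tg/yr.
At steady state the output of the second box equals its input, 156.57 Tg/yr.
τ = M / F = 5955 / 156.57 = 38.03 yr.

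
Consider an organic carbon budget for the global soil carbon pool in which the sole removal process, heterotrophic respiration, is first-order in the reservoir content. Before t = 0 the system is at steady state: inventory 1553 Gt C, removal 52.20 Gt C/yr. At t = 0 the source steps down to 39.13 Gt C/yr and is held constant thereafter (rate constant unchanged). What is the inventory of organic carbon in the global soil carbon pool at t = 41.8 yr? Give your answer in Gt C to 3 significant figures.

1260 Gt C

The sink rate constant is k = F₀/M₀ = 52.20/1553 = 0.03361 yr⁻¹.
Solving dM/dt = F₁ − kM with M(0) = M₀ gives M(t) = F₁/k + (M₀ − F₁/k)·e^(−kt).
F₁/k = 39.13/0.03361 = 1164.2 Gt C; kt = 0.03361 × 41.8 = 1.405, e^(−kt) = 0.2454.
M(41.8) = 1164.2 + (1553 − 1164.2) × 0.2454 = 1164.2 + 95.41 = 1259.6 Gt C.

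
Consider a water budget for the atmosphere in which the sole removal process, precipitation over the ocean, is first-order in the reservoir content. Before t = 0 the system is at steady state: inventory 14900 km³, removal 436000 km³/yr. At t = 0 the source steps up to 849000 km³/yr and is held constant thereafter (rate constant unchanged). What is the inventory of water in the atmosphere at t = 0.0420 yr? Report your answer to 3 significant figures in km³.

The sink rate constant is k = F₀/M₀ = 436000/14900 = 29.26 yr⁻¹.
Solving dM/dt = F₁ − kM with M(0) = M₀ gives M(t) = F₁/k + (M₀ − F₁/k)·e^(−kt).
F₁/k = 849000/29.26 = 29014 km³; kt = 29.26 × 0.0420 = 1.229, e^(−kt) = 0.2926.
M(0.0420) = 29014 + (14900 − 29014) × 0.2926 = 29014 − 4130 = 24884 km³.

24900 km³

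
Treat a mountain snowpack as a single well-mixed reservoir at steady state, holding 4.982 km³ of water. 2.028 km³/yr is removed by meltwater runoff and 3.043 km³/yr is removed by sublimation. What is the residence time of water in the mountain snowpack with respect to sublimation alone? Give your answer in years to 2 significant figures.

Residence time with respect to a single sink: τ = M / F_sink.
τ = 4.982 / 3.043 = 1.637 yr.

1.6 yr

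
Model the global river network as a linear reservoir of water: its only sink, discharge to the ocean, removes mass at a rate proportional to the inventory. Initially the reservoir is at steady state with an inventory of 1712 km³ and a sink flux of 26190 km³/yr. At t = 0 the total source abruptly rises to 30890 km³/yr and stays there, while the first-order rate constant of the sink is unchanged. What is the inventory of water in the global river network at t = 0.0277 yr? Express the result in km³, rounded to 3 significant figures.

1820 km³

Residence time τ = M₀/F₀ = 0.06537 yr. The eventual steady state is M_∞ = M₀·(F₁/F₀) = 1712 × 30890/26190 = 2019.2 km³.
The anomaly ΔM(t) = M(t) − M_∞ decays as ΔM₀·e^(−t/τ) with ΔM₀ = 1712 − 2019.2 = −307.2 km³.
At t = 0.0277 yr, e^(−t/τ) = e^(−0.4238) = 0.6546, so ΔM = −201.1 km³ and M = 2019.2 − 201.1 = 1818.1 km³.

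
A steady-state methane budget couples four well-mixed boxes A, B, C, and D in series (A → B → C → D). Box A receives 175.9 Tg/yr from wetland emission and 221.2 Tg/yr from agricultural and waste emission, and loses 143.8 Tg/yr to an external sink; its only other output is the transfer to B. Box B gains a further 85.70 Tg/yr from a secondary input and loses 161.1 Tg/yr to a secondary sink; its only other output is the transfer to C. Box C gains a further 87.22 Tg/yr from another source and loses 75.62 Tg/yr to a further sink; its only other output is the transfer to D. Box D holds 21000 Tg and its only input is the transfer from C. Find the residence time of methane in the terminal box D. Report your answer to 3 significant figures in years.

111 yr

Box A: F(A→B) = (175.9 + 221.2) − 143.8 = 253.30 Tg/yr.
Box B: F(B→C) = (253.30 + 85.70) − 161.1 = 177.90 Tg/yr.
Box C: F(C→D) = (177.90 + 87.22) − 75.62 = 189.50 Tg/yr.
Box D throughput = its input = 189.50 Tg/yr; τ = 21000 / 189.50 = 110.8 yr.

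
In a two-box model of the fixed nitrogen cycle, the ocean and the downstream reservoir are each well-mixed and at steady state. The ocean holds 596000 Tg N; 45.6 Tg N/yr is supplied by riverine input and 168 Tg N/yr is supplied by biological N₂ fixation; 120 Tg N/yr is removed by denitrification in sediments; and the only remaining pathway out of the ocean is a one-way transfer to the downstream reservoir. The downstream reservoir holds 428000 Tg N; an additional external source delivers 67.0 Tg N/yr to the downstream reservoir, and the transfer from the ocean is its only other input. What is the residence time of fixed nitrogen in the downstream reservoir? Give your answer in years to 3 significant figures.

Balance the ocean: ΣF_in = 45.6 + 168 = 213.60 Tg N/yr.
Transfer to the downstream reservoir = ΣF_in − (120) = 93.600 Tg N/yr.
Total input to the downstream reservoir = 93.600 + 67.0 = 160.60 Tg N/yr; at steady state this equals its total output.
τ = M / F = 428000 / 160.60 = 2665 yr.

2670 yr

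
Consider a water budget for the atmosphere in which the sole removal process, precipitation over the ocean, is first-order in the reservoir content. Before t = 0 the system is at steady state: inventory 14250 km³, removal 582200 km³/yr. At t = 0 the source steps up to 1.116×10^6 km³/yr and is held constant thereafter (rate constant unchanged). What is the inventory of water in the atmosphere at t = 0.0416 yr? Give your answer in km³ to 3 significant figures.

24900 km³

τ = M₀/F₀ = 14250/582200 = 0.02448 yr; rate constant k = 1/τ.
New steady state M_∞ = F₁/k = F₁·τ = 1.116×10^6 × 0.02448 = 27315 km³.
M(t) = M_∞ + (M₀ − M_∞)·e^(−t/τ); t/τ = 0.0416/0.02448 = 1.700, so e^(−t/τ) = 0.1828.
M(t) = 27315 − 13070 × 0.1828 = 24928 km³.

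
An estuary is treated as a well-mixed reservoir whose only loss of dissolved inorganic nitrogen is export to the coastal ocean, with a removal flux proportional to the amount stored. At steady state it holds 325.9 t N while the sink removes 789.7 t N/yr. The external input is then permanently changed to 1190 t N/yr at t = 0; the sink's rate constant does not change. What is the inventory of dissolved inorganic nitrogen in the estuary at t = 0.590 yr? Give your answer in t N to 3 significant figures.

452 t N

The sink rate constant is k = F₀/M₀ = 789.7/325.9 = 2.423 yr⁻¹.
Solving dM/dt = F₁ − kM with M(0) = M₀ gives M(t) = F₁/k + (M₀ − F₁/k)·e^(−kt).
F₁/k = 1190/2.423 = 491.10 t N; kt = 2.423 × 0.590 = 1.430, e^(−kt) = 0.2394.
M(0.590) = 491.10 + (325.9 − 491.10) × 0.2394 = 491.10 − 39.55 = 451.55 t N.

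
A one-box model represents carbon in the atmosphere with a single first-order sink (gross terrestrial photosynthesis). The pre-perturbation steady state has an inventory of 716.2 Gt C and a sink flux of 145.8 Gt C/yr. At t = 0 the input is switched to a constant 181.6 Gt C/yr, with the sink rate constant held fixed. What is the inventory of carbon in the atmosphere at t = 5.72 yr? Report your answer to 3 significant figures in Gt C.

The sink rate constant is k = F₀/M₀ = 145.8/716.2 = 0.2036 yr⁻¹.
Solving dM/dt = F₁ − kM with M(0) = M₀ gives M(t) = F₁/k + (M₀ − F₁/k)·e^(−kt).
F₁/k = 181.6/0.2036 = 892.06 Gt C; kt = 0.2036 × 5.72 = 1.164, e^(−kt) = 0.3121.
M(5.72) = 892.06 + (716.2 − 892.06) × 0.3121 = 892.06 − 54.88 = 837.17 Gt C.

837 Gt C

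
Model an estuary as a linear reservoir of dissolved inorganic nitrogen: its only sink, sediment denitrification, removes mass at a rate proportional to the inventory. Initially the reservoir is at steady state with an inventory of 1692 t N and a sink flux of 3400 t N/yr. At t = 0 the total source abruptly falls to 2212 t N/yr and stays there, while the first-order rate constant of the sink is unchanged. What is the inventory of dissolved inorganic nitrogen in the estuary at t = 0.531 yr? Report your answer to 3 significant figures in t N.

1300 t N

τ = M₀/F₀ = 1692/3400 = 0.4976 yr; rate constant k = 1/τ.
New steady state M_∞ = F₁/k = F₁·τ = 2212 × 0.4976 = 1100.8 t N.
M(t) = M_∞ + (M₀ − M_∞)·e^(−t/τ); t/τ = 0.531/0.4976 = 1.067, so e^(−t/τ) = 0.3440.
M(t) = 1100.8 + 591.2 × 0.3440 = 1304.2 t N.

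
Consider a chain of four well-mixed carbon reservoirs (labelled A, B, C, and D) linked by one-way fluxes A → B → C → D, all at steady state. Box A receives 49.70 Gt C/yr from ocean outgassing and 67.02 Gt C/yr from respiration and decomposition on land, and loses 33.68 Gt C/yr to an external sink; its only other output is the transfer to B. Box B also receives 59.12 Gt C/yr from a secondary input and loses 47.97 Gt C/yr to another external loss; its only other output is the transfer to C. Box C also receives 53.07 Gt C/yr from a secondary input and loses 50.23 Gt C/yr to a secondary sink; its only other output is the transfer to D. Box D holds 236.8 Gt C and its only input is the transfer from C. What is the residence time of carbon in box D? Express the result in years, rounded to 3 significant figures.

Box A: F(A→B) = (49.70 + 67.02) − 33.68 = 83.040 Gt C/yr.
Box B: F(B→C) = (83.040 + 59.12) − 47.97 = 94.190 Gt C/yr.
Box C: F(C→D) = (94.190 + 53.07) − 50.23 = 97.030 Gt C/yr.
Box D throughput = its input = 97.030 Gt C/yr; τ = 236.8 / 97.030 = 2.440 yr.

2.44 yr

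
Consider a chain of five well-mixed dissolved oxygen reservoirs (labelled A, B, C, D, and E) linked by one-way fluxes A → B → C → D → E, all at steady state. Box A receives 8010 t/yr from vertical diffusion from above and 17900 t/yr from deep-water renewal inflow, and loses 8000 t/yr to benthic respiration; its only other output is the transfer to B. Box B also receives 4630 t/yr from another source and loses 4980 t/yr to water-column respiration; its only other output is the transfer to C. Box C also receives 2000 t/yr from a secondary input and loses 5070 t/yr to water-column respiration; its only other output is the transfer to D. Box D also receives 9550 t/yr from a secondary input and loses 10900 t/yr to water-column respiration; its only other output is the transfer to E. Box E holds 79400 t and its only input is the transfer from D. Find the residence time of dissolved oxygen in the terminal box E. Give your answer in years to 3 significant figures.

Box A: F(A→B) = (8010 + 17900) − 8000 = 17910 t/yr.
Box B: F(B→C) = (17910 + 4630) − 4980 = 17560 t/yr.
Box C: F(C→D) = (17560 + 2000) − 5070 = 14490 t/yr.
Box D: F(D→E) = (14490 + 9550) − 10900 = 13140 t/yr.
Box E throughput = its input = 13140 t/yr; τ = 79400 / 13140 = 6.043 yr.

6.04 yr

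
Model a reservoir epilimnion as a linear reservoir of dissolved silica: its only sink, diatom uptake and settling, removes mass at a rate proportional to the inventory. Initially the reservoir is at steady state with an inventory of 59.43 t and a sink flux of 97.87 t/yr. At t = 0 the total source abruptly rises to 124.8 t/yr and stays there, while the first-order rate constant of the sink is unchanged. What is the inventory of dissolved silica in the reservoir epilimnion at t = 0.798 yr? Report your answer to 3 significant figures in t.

71.4 t

Residence time τ = M₀/F₀ = 0.6072 yr. The eventual steady state is M_∞ = M₀·(F₁/F₀) = 59.43 × 124.8/97.87 = 75.783 t.
The anomaly ΔM(t) = M(t) − M_∞ decays as ΔM₀·e^(−t/τ) with ΔM₀ = 59.43 − 75.783 = −16.35 t.
At t = 0.798 yr, e^(−t/τ) = e^(−1.314) = 0.2687, so ΔM = −4.394 t and M = 75.783 − 4.394 = 71.389 t.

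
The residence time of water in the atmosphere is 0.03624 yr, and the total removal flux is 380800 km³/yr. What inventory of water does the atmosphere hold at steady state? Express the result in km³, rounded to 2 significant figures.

τ = M/F ⇒ M = τ × F = 0.03624 × 380800 = 13800 km³.

14000 km³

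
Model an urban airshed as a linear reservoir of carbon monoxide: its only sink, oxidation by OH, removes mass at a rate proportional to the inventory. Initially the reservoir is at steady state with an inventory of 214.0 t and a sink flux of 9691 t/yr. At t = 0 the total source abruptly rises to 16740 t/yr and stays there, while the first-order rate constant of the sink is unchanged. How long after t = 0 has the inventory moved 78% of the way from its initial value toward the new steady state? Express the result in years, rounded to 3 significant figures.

0.0334 yr

τ = M₀/F₀ = 214.0/9691 = 0.02208 yr.
The remaining gap fraction is e^(−t/τ); 78% covered ⇒ e^(−t/τ) = 0.220.
t = −τ ln(0.220) = 0.02208 × 1.514 = 0.03344 yr.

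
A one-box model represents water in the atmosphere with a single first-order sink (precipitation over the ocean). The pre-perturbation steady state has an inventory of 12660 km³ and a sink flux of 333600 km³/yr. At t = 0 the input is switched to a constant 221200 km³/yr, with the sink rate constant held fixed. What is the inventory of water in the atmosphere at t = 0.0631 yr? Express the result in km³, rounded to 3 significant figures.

9200 km³

The sink rate constant is k = F₀/M₀ = 333600/12660 = 26.35 yr⁻¹.
Solving dM/dt = F₁ − kM with M(0) = M₀ gives M(t) = F₁/k + (M₀ − F₁/k)·e^(−kt).
F₁/k = 221200/26.35 = 8394.5 km³; kt = 26.35 × 0.0631 = 1.663, e^(−kt) = 0.1896.
M(0.0631) = 8394.5 + (12660 − 8394.5) × 0.1896 = 8394.5 + 808.8 = 9203.3 km³.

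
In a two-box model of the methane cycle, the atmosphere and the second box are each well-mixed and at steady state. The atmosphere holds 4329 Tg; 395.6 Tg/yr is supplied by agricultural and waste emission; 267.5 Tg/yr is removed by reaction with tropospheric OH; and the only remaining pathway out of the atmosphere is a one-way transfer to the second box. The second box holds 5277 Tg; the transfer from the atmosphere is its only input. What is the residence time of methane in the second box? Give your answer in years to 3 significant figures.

Balance the atmosphere: ΣF_in = 395.60 Tg/yr.
Transfer to the second box = ΣF_in − (267.5) = 128.10 Tg/yr.
At steady state the output of the second box equals its input, 128.10 Tg/yr.
τ = M / F = 5277 / 128.10 = 41.19 yr.

41.2 yr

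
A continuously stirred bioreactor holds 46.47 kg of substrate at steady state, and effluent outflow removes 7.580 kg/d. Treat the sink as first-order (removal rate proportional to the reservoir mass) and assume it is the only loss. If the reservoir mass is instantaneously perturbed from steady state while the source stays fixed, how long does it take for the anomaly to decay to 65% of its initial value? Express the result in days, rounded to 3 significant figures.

2.64 d

For a linear reservoir the anomaly decays as exp(−t/τ) with τ = M/F = 46.47/7.580 = 6.131 d.
exp(−t/τ) = 0.65 ⇒ t = −τ ln(0.65) = 6.131 × 0.4308 = 2.641 d.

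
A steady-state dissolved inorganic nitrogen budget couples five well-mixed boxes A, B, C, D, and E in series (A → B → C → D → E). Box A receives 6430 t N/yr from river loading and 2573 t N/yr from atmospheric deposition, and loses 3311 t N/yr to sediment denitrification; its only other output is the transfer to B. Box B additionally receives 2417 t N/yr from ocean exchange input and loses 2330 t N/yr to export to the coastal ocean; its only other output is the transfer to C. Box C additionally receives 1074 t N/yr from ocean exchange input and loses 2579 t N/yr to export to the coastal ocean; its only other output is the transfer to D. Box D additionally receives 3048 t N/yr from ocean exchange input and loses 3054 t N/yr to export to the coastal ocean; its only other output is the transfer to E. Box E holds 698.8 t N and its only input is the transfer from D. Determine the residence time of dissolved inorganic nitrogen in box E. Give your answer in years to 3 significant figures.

Box A: F(A→B) = (6430 + 2573) − 3311 = 5692.0 t N/yr.
Box B: F(B→C) = (5692.0 + 2417) − 2330 = 5779.0 t N/yr.
Box C: F(C→D) = (5779.0 + 1074) − 2579 = 4274.0 t N/yr.
Box D: F(D→E) = (4274.0 + 3048) − 3054 = 4268.0 t N/yr.
Box E throughput = its input = 4268.0 t N/yr; τ = 698.8 / 4268.0 = 0.1637 yr.

0.164 yr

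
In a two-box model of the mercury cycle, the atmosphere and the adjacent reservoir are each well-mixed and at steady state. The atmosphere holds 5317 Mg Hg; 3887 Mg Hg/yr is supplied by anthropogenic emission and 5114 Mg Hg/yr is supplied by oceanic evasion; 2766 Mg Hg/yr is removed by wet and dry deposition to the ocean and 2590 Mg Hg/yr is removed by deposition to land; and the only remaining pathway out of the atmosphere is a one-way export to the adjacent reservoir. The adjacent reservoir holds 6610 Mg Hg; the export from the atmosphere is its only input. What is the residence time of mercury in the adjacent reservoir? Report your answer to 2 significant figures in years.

1.8 yr

Balance the atmosphere: ΣF_in = 3887 + 5114 = 9001.0 Mg Hg/yr.
Export to the adjacent reservoir = ΣF_in − (2766 + 2590) = 3645.0 Mg Hg/yr.
At steady state the output of the adjacent reservoir equals its input, 3645.0 Mg Hg/yr.
τ = M / F = 6610 / 3645.0 = 1.813 yr.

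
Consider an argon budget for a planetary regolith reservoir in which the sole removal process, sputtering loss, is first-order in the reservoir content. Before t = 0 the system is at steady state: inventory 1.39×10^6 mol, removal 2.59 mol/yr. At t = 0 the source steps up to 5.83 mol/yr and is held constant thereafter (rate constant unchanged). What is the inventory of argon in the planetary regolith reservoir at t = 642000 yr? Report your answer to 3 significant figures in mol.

Residence time τ = M₀/F₀ = 536700 yr. The eventual steady state is M_∞ = M₀·(F₁/F₀) = 1.39×10^6 × 5.83/2.59 = 3.1288×10^6 mol.
The anomaly ΔM(t) = M(t) − M_∞ decays as ΔM₀·e^(−t/τ) with ΔM₀ = 1.39×10^6 − 3.1288×10^6 = −1.739×10^6 mol.
At t = 642000 yr, e^(−t/τ) = e^(−1.196) = 0.3023, so ΔM = −525700 mol and M = 3.1288×10^6 − 525700 = 2.6031×10^6 mol.

2.60×10^6 mol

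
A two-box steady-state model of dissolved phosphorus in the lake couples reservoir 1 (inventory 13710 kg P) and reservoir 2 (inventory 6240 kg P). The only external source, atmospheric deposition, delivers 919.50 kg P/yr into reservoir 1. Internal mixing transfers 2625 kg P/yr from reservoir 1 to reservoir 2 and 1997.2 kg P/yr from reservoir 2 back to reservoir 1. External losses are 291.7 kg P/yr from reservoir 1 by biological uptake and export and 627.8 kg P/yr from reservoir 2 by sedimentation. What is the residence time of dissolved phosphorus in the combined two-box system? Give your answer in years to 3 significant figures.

Treat the two boxes together as one reservoir: the mixing fluxes between them are internal recycling, so τ = ΣM / Σ(external losses).
M_total = 13710 + 6240 = 19950 kg P.
ΣF_external_out = 291.7 + 627.8 = 919.50 kg P/yr.
τ = M_total / ΣF_ext = 19950 / 919.50 = 21.70 yr.

21.7 yr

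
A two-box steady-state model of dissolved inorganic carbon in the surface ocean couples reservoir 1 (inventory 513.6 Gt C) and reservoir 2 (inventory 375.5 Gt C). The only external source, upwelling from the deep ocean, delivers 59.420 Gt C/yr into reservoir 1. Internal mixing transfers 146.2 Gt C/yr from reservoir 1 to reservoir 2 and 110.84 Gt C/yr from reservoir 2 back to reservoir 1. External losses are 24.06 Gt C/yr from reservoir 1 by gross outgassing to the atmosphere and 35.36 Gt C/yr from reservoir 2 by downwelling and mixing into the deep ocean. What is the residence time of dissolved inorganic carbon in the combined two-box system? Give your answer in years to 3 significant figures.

15.0 yr

For the system as a whole, the A↔B exchange is internal and contributes nothing to the throughput; only the external sinks remove mass.
M_total = 513.6 + 375.5 = 889.10 Gt C.
ΣF_external_out = 24.06 + 35.36 = 59.420 Gt C/yr.
τ = M_total / ΣF_ext = 889.10 / 59.420 = 14.96 yr.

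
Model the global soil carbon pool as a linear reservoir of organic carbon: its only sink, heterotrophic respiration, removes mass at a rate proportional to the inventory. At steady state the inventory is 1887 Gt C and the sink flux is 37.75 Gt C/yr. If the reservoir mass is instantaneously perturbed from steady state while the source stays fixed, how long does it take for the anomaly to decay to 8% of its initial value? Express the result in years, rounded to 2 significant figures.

For a linear reservoir the anomaly decays as exp(−t/τ) with τ = M/F = 1887/37.75 = 49.99 yr.
exp(−t/τ) = 0.08 ⇒ t = −τ ln(0.08) = 49.99 × 2.526 = 126.3 yr.

130 yr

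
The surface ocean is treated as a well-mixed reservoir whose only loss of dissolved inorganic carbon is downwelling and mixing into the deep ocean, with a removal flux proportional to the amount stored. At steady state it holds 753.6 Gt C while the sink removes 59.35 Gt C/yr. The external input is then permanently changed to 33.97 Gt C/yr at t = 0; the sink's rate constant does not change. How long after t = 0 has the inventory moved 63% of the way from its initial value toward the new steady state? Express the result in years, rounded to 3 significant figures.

τ = M₀/F₀ = 753.6/59.35 = 12.70 yr.
The remaining gap fraction is e^(−t/τ); 63% covered ⇒ e^(−t/τ) = 0.370.
t = −τ ln(0.370) = 12.70 × 0.9943 = 12.62 yr.

12.6 yr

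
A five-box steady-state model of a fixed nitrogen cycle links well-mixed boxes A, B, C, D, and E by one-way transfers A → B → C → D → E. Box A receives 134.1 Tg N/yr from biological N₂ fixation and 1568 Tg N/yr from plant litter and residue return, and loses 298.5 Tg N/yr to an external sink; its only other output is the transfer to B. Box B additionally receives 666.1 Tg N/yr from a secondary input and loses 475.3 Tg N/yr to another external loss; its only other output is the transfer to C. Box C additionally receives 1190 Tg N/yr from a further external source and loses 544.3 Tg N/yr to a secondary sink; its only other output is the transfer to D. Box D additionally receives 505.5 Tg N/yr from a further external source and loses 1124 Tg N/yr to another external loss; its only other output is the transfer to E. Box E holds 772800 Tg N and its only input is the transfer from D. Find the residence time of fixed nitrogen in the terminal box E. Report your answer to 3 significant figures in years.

Box A: F(A→B) = (134.1 + 1568) − 298.5 = 1403.6 Tg N/yr.
Box B: F(B→C) = (1403.6 + 666.1) − 475.3 = 1594.4 Tg N/yr.
Box C: F(C→D) = (1594.4 + 1190) − 544.3 = 2240.1 Tg N/yr.
Box D: F(D→E) = (2240.1 + 505.5) − 1124 = 1621.6 Tg N/yr.
Box E throughput = its input = 1621.6 Tg N/yr; τ = 772800 / 1621.6 = 476.6 yr.

477 yr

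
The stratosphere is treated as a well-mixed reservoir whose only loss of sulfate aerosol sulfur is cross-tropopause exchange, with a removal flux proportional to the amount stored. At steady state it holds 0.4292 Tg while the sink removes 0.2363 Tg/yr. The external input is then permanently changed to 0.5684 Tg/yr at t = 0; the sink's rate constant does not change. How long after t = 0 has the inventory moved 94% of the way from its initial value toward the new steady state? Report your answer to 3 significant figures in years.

5.11 yr

τ = M₀/F₀ = 0.4292/0.2363 = 1.816 yr.
The remaining gap fraction is e^(−t/τ); 94% covered ⇒ e^(−t/τ) = 0.0600.
t = −τ ln(0.0600) = 1.816 × 2.813 = 5.110 yr.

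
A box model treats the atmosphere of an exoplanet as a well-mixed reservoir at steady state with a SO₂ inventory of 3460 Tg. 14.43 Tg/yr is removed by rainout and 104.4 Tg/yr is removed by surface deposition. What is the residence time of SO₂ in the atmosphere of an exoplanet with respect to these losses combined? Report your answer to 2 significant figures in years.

29 yr

Total removal = 14.43 + 104.4 = 118.83 Tg/yr.
τ = M / ΣF_out = 3460 / 118.83 = 29.12 yr.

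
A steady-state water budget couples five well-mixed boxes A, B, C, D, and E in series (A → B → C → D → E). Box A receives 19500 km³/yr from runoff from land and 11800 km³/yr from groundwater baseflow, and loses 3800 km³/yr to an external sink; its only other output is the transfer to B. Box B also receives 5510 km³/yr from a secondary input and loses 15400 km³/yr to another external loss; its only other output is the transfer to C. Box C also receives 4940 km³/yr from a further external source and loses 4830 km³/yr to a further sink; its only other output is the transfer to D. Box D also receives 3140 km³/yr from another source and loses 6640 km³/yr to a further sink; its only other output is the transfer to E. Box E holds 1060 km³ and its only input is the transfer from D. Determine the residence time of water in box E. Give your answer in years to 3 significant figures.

Box A: F(A→B) = (19500 + 11800) − 3800 = 27500 km³/yr.
Box B: F(B→C) = (27500 + 5510) − 15400 = 17610 km³/yr.
Box C: F(C→D) = (17610 + 4940) − 4830 = 17720 km³/yr.
Box D: F(D→E) = (17720 + 3140) − 6640 = 14220 km³/yr.
Box E throughput = its input = 14220 km³/yr; τ = 1060 / 14220 = 0.07454 yr.

0.0745 yr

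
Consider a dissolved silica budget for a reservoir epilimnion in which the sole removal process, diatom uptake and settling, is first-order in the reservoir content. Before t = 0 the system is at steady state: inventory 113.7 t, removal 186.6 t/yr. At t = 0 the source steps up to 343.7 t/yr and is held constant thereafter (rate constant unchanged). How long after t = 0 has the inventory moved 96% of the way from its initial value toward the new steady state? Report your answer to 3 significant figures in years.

1.96 yr

τ = M₀/F₀ = 113.7/186.6 = 0.6093 yr.
The remaining gap fraction is e^(−t/τ); 96% covered ⇒ e^(−t/τ) = 0.0400.
t = −τ ln(0.0400) = 0.6093 × 3.219 = 1.961 yr.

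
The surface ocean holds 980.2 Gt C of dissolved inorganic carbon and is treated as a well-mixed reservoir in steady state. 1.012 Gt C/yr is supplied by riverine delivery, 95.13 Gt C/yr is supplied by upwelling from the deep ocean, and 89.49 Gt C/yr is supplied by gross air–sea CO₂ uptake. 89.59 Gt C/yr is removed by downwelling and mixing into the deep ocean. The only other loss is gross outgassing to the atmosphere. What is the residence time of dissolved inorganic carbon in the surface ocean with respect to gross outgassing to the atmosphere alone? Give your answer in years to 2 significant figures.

10 yr

At steady state ΣF_in = ΣF_out.
ΣF_in = 1.012 + 95.13 + 89.49 = 185.63 Gt C/yr.
Gross outgassing to the atmosphere flux = ΣF_in − (89.59) = 185.63 − 89.59 = 96.04 Gt C/yr.
τ = M / F = 980.2 / 96.04 = 10.21 yr.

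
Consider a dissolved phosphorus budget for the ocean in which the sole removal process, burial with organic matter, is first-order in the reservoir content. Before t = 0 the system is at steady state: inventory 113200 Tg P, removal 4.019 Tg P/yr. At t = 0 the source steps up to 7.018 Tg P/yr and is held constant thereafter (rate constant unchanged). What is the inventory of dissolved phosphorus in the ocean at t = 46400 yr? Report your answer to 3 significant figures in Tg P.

181000 Tg P

τ = M₀/F₀ = 113200/4.019 = 28170 yr; rate constant k = 1/τ.
New steady state M_∞ = F₁/k = F₁·τ = 7.018 × 28170 = 197670 Tg P.
M(t) = M_∞ + (M₀ − M_∞)·e^(−t/τ); t/τ = 46400/28170 = 1.647, so e^(−t/τ) = 0.1926.
M(t) = 197670 − 84470 × 0.1926 = 181410 Tg P.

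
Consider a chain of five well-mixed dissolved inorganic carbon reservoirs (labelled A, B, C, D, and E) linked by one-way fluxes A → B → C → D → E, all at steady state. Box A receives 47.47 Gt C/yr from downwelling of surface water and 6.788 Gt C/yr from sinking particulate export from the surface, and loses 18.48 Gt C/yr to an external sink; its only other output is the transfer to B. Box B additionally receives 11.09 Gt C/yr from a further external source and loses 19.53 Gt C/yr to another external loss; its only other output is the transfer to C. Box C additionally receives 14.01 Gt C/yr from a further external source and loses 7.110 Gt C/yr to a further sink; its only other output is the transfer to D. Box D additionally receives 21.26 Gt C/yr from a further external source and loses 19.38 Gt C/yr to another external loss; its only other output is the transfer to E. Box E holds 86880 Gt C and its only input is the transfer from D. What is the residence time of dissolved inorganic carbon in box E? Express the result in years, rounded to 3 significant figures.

Box A: F(A→B) = (47.47 + 6.788) − 18.48 = 35.778 Gt C/yr.
Box B: F(B→C) = (35.778 + 11.09) − 19.53 = 27.338 Gt C/yr.
Box C: F(C→D) = (27.338 + 14.01) − 7.110 = 34.238 Gt C/yr.
Box D: F(D→E) = (34.238 + 21.26) − 19.38 = 36.118 Gt C/yr.
Box E throughput = its input = 36.118 Gt C/yr; τ = 86880 / 36.118 = 2405 yr.

2410 yr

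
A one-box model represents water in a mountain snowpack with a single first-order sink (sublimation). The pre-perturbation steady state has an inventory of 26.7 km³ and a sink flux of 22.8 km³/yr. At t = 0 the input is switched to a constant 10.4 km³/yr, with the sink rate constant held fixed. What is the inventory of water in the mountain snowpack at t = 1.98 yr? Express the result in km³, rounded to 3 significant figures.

τ = M₀/F₀ = 26.7/22.8 = 1.171 yr; rate constant k = 1/τ.
New steady state M_∞ = F₁/k = F₁·τ = 10.4 × 1.171 = 12.179 km³.
M(t) = M_∞ + (M₀ − M_∞)·e^(−t/τ); t/τ = 1.98/1.171 = 1.691, so e^(−t/τ) = 0.1844.
M(t) = 12.179 + 14.52 × 0.1844 = 14.856 km³.

14.9 km³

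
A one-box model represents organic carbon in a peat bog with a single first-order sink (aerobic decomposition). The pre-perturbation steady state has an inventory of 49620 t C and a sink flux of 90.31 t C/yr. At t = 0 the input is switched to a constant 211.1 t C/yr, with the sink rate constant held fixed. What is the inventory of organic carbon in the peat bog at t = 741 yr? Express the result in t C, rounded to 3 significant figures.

98800 t C

The sink rate constant is k = F₀/M₀ = 90.31/49620 = 0.001820 yr⁻¹.
Solving dM/dt = F₁ − kM with M(0) = M₀ gives M(t) = F₁/k + (M₀ − F₁/k)·e^(−kt).
F₁/k = 211.1/0.001820 = 115990 t C; kt = 0.001820 × 741 = 1.349, e^(−kt) = 0.2596.
M(741) = 115990 + (49620 − 115990) × 0.2596 = 115990 − 17230 = 98759 t C.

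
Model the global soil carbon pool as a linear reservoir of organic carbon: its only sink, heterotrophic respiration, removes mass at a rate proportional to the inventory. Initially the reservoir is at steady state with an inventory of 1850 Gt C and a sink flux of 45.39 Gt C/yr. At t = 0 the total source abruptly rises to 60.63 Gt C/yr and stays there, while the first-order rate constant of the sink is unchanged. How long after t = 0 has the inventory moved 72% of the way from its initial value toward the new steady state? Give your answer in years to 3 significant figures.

51.9 yr

τ = M₀/F₀ = 1850/45.39 = 40.76 yr.
The remaining gap fraction is e^(−t/τ); 72% covered ⇒ e^(−t/τ) = 0.280.
t = −τ ln(0.280) = 40.76 × 1.273 = 51.88 yr.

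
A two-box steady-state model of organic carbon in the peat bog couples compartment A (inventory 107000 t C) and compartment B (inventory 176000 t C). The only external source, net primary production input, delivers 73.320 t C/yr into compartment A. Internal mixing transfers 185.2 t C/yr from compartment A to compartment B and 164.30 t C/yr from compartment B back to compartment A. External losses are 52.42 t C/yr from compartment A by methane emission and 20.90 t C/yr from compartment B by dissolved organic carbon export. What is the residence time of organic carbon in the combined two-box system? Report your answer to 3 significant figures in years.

For the system as a whole, the A↔B exchange is internal and contributes nothing to the throughput; only the external sinks remove mass.
M_total = 107000 + 176000 = 283000 t C.
ΣF_external_out = 52.42 + 20.90 = 73.320 t C/yr.
τ = M_total / ΣF_ext = 283000 / 73.320 = 3860 yr.

3860 yr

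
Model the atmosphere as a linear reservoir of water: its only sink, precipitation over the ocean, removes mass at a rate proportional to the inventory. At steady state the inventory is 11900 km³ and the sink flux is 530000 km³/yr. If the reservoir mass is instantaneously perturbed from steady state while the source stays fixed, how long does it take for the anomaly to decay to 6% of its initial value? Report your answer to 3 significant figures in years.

0.0632 yr

For a linear reservoir the anomaly decays as exp(−t/τ) with τ = M/F = 11900/530000 = 0.02245 yr.
exp(−t/τ) = 0.06 ⇒ t = −τ ln(0.06) = 0.02245 × 2.813 = 0.06317 yr.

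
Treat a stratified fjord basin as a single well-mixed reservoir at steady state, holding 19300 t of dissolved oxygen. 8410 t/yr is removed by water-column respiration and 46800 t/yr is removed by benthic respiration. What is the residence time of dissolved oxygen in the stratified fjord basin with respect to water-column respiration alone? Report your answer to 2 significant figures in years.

Residence time with respect to a single sink: τ = M / F_sink.
τ = 19300 / 8410 = 2.295 yr.

2.3 yr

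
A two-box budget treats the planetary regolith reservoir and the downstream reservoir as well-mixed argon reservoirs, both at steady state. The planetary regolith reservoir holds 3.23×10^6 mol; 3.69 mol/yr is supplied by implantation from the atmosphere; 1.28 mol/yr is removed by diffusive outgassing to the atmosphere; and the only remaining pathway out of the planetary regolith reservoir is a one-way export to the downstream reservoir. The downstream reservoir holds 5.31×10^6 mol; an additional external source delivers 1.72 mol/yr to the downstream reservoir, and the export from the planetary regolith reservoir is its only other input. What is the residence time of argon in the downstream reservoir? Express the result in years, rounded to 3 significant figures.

1.29×10^6 yr

Balance the planetary regolith reservoir: ΣF_in = 3.6900 mol/yr.
Export to the downstream reservoir = ΣF_in − (1.28) = 2.4100 mol/yr.
Total input to the downstream reservoir = 2.4100 + 1.72 = 4.1300 mol/yr; at steady state this equals its total output.
τ = M / F = 5.31×10^6 / 4.1300 = 1.286×10^6 yr.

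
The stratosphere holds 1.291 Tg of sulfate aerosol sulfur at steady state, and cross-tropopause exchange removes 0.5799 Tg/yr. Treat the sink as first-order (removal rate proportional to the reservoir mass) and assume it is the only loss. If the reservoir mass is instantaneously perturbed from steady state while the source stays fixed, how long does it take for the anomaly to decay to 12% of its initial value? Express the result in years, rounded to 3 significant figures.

4.72 yr

For a linear reservoir the anomaly decays as exp(−t/τ) with τ = M/F = 1.291/0.5799 = 2.226 yr.
exp(−t/τ) = 0.12 ⇒ t = −τ ln(0.12) = 2.226 × 2.120 = 4.720 yr.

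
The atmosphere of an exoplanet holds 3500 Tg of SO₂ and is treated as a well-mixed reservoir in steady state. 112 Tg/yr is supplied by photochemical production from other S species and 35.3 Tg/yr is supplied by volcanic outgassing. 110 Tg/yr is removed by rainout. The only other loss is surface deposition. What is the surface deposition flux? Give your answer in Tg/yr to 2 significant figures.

37 Tg/yr

At steady state ΣF_in = ΣF_out.
ΣF_in = 112 + 35.3 = 147.30 Tg/yr.
Surface deposition flux = ΣF_in − (110) = 147.30 − 110.0 = 37.30 Tg/yr.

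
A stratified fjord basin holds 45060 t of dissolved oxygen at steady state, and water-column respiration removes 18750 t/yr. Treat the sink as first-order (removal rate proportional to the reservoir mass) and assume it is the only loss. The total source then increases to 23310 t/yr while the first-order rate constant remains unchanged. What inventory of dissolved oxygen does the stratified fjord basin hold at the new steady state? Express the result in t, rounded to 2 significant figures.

56000 t

Rate constant k = F/M = 18750 / 45060 = 0.4161 yr⁻¹.
At the new steady state, source = k·M_new ⇒ M_new = 23310 / 0.4161 = 56020 t.
(Equivalently M_new = M × F_new/F_old = 45060 × 23310/18750.)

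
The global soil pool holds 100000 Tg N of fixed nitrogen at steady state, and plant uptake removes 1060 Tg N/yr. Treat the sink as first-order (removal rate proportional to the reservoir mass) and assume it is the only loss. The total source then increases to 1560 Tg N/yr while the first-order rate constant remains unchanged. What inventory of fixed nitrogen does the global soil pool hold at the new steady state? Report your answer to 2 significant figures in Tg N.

Rate constant k = F/M = 1060 / 100000 = 0.01060 yr⁻¹.
At the new steady state, source = k·M_new ⇒ M_new = 1560 / 0.01060 = 147200 Tg N.
(Equivalently M_new = M × F_new/F_old = 100000 × 1560/1060.)

150000 Tg N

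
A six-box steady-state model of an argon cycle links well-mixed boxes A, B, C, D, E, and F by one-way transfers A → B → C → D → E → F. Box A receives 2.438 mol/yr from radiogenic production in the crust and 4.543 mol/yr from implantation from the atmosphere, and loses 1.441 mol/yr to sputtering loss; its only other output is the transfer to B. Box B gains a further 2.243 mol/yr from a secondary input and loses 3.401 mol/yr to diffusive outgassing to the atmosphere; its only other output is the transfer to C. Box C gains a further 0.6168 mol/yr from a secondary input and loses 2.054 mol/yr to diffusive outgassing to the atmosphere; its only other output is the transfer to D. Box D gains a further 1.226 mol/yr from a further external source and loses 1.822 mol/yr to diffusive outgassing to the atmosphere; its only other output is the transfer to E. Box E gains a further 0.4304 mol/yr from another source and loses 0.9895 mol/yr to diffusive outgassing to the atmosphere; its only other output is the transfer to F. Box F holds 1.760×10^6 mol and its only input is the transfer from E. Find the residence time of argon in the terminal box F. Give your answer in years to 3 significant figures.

983000 yr

Box A: F(A→B) = (2.438 + 4.543) − 1.441 = 5.5400 mol/yr.
Box B: F(B→C) = (5.5400 + 2.243) − 3.401 = 4.3820 mol/yr.
Box C: F(C→D) = (4.3820 + 0.6168) − 2.054 = 2.9448 mol/yr.
Box D: F(D→E) = (2.9448 + 1.226) − 1.822 = 2.3488 mol/yr.
Box E: F(E→F) = (2.3488 + 0.4304) − 0.9895 = 1.7897 mol/yr.
Box F throughput = its input = 1.7897 mol/yr; τ = 1.760×10^6 / 1.7897 = 983400 yr.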